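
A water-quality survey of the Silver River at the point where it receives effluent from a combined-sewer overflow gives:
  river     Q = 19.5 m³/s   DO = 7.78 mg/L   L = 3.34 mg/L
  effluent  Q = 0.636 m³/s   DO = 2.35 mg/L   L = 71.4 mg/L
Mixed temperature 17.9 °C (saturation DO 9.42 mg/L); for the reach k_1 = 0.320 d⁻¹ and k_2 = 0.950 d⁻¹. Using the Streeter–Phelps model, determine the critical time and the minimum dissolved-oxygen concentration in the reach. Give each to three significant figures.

t_c ≈ 0.0624 d; minimum DO ≈ 7.61 mg/L

Mixed DO = (19.5×7.78 + 0.636×2.35)/(19.5+0.636) = 153.2/20.14 = 7.608 mg/L.
Mixed L₀ = (19.5×3.34 + 0.636×71.4)/(20.14) = 110.5/20.14 = 5.490 mg/L.
Initial deficit D₀ = C_s − DO₀ = 9.42 − 7.608 = 1.812 mg/L.
t_c = (1/0.6300) ln[(0.950/0.320)(1 − 1.812×0.6300/(0.320×5.490))] = 1.587 × ln(1.040) = 0.06239 d.
D_c = (0.320/0.950) × 5.490 × e^(−0.320×0.06239) = 0.3368 × 5.490 × 0.9802 = 1.813 mg/L.
Minimum DO = 9.42 − 1.813 = 7.607 mg/L.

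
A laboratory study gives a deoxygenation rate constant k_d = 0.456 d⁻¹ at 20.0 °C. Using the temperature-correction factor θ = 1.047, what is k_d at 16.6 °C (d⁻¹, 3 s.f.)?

k_d(T₂) = k_d(T₁) · θ^(T₂−T₁) = 0.456 × 1.047^(16.6−20.0)
= 0.456 × 1.047^-3.40 = 0.456 × 0.8554 = 0.3901 d⁻¹.

k_d ≈ 0.390 d⁻¹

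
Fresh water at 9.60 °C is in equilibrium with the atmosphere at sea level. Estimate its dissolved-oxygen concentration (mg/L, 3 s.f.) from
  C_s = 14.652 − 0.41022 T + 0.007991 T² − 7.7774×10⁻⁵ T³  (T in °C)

C_s = 14.652 − 0.41022×9.60 + 0.007991×9.60² − 7.7774×10⁻⁵×9.60³ = 11.38 mg/L.

C_s ≈ 11.4 mg/L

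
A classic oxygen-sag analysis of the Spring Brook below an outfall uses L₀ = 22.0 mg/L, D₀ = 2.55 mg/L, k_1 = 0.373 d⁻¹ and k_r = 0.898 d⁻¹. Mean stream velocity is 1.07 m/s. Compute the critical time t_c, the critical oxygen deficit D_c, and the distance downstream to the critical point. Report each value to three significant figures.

t_c = [1/(k_r−k_1)] ln[(k_r/k_1)(1 − D₀(k_r−k_1)/(k_1 L₀))]
= [1/(0.898−0.373)] ln[(0.898/0.373)(1 − 2.55×0.5250/(0.373×22.0))]
= (1/0.5250) ln[2.408 × 0.8369] = 1.905 × ln(2.015) = 1.905 × 0.7005 = 1.334 d.
D_c = (k_1/k_r) L₀ e^(−k_1 t_c) = (0.373/0.898) × 22.0 × e^(−0.373×1.334) = 0.4154 × 22.0 × 0.6079 = 5.555 mg/L.
x_c = v t_c = 1.07 m/s × 1.334 d × 86400 s/d = 123400 m ≈ 123 km.

t_c ≈ 1.33 d; D_c ≈ 5.56 mg/L; x_c ≈ 123 km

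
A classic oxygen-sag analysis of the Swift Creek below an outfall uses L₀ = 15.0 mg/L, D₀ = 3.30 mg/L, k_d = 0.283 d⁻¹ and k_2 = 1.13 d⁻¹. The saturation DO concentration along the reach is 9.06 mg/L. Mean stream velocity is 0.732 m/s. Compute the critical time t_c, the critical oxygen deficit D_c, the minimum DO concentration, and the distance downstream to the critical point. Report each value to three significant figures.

At the critical point dD/dt = 0, so k_d L₀ e^(−k_d t) = k_2 D. Substituting D(t) from the Streeter–Phelps equation and solving for t gives
t_c = ln[(k_2/k_d)(1 − D₀(k_2−k_d)/(k_d L₀))] / (k_2−k_d).
Here k_2−k_d = 0.8470 d⁻¹ and 1 − D₀(k_2−k_d)/(k_d L₀) = 1 − 3.30×0.8470/(0.283×15.0) = 0.3416, so
t_c = ln(3.993 × 0.3416) / 0.8470 = 0.3103 / 0.8470 = 0.3663 d.
L(t_c) = L₀ e^(−k_d t_c) = 15.0 × 0.9015 = 13.52 mg/L, and at the critical point k_2 D_c = k_d L, so D_c = (0.283/1.13) × 13.52 = 3.387 mg/L.
Minimum DO = C_s − D_c = 9.06 − 3.387 = 5.673 mg/L.
x_c = v t_c = 0.732 m/s × 0.3663 d × 86400 s/d = 23170 m ≈ 23.2 km.

t_c ≈ 0.366 d; D_c ≈ 3.39 mg/L; min DO ≈ 5.67 mg/L; x_c ≈ 23.2 km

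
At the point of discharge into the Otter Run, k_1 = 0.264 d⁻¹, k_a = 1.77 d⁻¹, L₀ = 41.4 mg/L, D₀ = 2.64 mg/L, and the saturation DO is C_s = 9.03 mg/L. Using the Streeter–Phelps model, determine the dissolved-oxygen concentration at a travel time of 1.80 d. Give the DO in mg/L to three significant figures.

DO ≈ 4.71 mg/L

k_1 L₀/(k_a−k_1) = 0.264×41.4/(1.77−0.264) = 10.93/1.506 = 7.257 mg/L.
e^(−k_1 t) = e^(−0.264×1.800) = 0.6218; e^(−k_a t) = e^(−1.77×1.800) = 0.04134.
D = 7.257 × (0.6218 − 0.04134) + 2.64 × 0.04134 = 4.212 + 0.1091 = 4.321 mg/L.
DO = C_s − D = 9.03 − 4.321 = 4.709 mg/L.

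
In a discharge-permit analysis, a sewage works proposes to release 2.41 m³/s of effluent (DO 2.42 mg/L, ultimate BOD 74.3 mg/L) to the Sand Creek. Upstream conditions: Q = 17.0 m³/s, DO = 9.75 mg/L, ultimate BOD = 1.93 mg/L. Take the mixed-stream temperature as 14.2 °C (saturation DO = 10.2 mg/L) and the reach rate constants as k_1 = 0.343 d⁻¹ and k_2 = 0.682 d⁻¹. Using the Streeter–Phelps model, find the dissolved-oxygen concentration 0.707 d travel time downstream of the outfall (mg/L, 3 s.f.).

DO ≈ 7.51 mg/L

Mixed DO = (17.0×9.75 + 2.41×2.42)/(17.0+2.41) = 171.6/19.41 = 8.840 mg/L.
Mixed L₀ = (17.0×1.93 + 2.41×74.3)/(19.41) = 211.9/19.41 = 10.92 mg/L.
Initial deficit D₀ = C_s − DO₀ = 10.2 − 8.840 = 1.360 mg/L.
D(0.707) = [0.343×10.92/(0.682−0.343)](e^(−0.343×0.707) − e^(−0.682×0.707)) + 1.360 e^(−0.682×0.707)
= 11.04 × (0.7847 − 0.6174) + 1.360 × 0.6174 = 2.687 mg/L.
DO = 10.2 − 2.687 = 7.513 mg/L.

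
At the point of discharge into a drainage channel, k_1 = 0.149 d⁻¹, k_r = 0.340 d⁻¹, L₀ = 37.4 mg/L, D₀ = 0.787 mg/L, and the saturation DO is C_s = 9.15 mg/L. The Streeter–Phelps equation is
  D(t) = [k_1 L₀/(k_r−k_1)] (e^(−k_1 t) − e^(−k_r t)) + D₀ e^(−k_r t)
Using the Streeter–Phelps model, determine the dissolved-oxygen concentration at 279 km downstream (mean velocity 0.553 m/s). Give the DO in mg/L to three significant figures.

DO ≈ 0.826 mg/L

Travel time t = x/v = 279 km / (0.553 m/s) = 279000 m / 0.553 m/s = 504500 s = 5.839 d.
k_1 L₀/(k_r−k_1) = 0.149×37.4/(0.340−0.149) = 5.573/0.1910 = 29.18 mg/L.
e^(−k_1 t) = e^(−0.149×5.839) = 0.4189; e^(−k_r t) = e^(−0.340×5.839) = 0.1373.
D = 29.18 × (0.4189 − 0.1373) + 0.787 × 0.1373 = 8.216 + 0.1081 = 8.324 mg/L.
DO = C_s − D = 9.15 − 8.324 = 0.8261 mg/L.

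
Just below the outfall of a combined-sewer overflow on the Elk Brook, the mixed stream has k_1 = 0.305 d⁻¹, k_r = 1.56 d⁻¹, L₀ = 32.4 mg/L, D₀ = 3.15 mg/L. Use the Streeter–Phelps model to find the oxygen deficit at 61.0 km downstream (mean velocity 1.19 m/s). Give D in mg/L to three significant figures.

Travel time t = x/v = 61.0 km / (1.19 m/s) = 61000 m / 1.19 m/s = 51260 s = 0.5933 d.
k_1 L₀/(k_r−k_1) = 0.305×32.4/(1.56−0.305) = 9.882/1.255 = 7.874 mg/L.
e^(−k_1 t) = e^(−0.305×0.5933) = 0.8345; e^(−k_r t) = e^(−1.56×0.5933) = 0.3963.
D = 7.874 × (0.8345 − 0.3963) + 3.15 × 0.3963 = 3.450 + 1.248 = 4.698 mg/L.

D ≈ 4.70 mg/L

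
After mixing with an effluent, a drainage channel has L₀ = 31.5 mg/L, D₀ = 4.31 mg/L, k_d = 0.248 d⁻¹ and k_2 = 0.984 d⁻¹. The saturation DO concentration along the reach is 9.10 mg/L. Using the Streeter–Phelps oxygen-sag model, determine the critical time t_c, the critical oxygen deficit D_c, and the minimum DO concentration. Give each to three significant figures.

t_c ≈ 1.16 d; D_c ≈ 5.95 mg/L; min DO ≈ 3.15 mg/L

t_c = [1/(k_2−k_d)] ln[(k_2/k_d)(1 − D₀(k_2−k_d)/(k_d L₀))]
= [1/(0.984−0.248)] ln[(0.984/0.248)(1 − 4.31×0.7360/(0.248×31.5))]
= (1/0.7360) ln[3.968 × 0.5939] = 1.359 × ln(2.357) = 1.359 × 0.8572 = 1.165 d.
L(t_c) = L₀ e^(−k_d t_c) = 31.5 × 0.7491 = 23.60 mg/L, and at the critical point k_2 D_c = k_d L, so D_c = (0.248/0.984) × 23.60 = 5.947 mg/L.
Minimum DO = C_s − D_c = 9.10 − 5.947 = 3.153 mg/L.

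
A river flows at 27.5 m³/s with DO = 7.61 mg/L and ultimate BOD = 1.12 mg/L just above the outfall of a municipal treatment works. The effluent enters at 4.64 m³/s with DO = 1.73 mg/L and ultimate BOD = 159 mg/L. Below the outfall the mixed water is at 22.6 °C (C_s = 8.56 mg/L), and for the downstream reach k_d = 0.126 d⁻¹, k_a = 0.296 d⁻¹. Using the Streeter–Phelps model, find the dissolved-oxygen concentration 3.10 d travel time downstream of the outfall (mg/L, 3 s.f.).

DO ≈ 2.93 mg/L

Mixed DO = (27.5×7.61 + 4.64×1.73)/(27.5+4.64) = 217.3/32.14 = 6.761 mg/L.
Mixed L₀ = (27.5×1.12 + 4.64×159)/(32.14) = 768.6/32.14 = 23.91 mg/L.
Initial deficit D₀ = C_s − DO₀ = 8.56 − 6.761 = 1.799 mg/L.
D(3.10) = [0.126×23.91/(0.296−0.126)](e^(−0.126×3.10) − e^(−0.296×3.10)) + 1.799 e^(−0.296×3.10)
= 17.72 × (0.6767 − 0.3995) + 1.799 × 0.3995 = 5.631 mg/L.
DO = 8.56 − 5.631 = 2.929 mg/L.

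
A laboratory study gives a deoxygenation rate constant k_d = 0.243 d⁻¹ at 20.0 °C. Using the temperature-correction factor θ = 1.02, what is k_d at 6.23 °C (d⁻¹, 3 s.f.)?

k_d(T₂) = k_d(T₁) · θ^(T₂−T₁) = 0.243 × 1.02^(6.23−20.0)
= 0.243 × 1.02^-13.8 = 0.243 × 0.7613 = 0.1850 d⁻¹.

k_d ≈ 0.185 d⁻¹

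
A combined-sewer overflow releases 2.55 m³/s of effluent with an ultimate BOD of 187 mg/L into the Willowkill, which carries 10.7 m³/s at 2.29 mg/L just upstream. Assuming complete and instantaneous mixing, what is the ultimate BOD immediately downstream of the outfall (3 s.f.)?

Flow-weighted mixing: C = (Q_r C_r + Q_w C_w)/(Q_r + Q_w)
= (10.7×2.29 + 2.55×187)/(10.7 + 2.55) = 501.4/13.25 = 37.84 mg/L.

37.8 mg/L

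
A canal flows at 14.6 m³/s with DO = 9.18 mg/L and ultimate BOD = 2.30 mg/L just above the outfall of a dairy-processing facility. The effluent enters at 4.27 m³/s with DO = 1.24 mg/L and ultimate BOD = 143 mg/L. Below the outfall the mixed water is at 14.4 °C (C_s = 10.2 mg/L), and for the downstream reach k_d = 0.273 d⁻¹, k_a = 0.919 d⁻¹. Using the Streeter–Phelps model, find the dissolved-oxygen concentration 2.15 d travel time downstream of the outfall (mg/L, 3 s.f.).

DO ≈ 3.79 mg/L

Mixed DO = (14.6×9.18 + 4.27×1.24)/(14.6+4.27) = 139.3/18.87 = 7.383 mg/L.
Mixed L₀ = (14.6×2.30 + 4.27×143)/(18.87) = 644.2/18.87 = 34.14 mg/L.
Initial deficit D₀ = C_s − DO₀ = 10.2 − 7.383 = 2.817 mg/L.
D(2.15) = [0.273×34.14/(0.919−0.273)](e^(−0.273×2.15) − e^(−0.919×2.15)) + 2.817 e^(−0.919×2.15)
= 14.43 × (0.5560 − 0.1386) + 2.817 × 0.1386 = 6.412 mg/L.
DO = 10.2 − 6.412 = 3.788 mg/L.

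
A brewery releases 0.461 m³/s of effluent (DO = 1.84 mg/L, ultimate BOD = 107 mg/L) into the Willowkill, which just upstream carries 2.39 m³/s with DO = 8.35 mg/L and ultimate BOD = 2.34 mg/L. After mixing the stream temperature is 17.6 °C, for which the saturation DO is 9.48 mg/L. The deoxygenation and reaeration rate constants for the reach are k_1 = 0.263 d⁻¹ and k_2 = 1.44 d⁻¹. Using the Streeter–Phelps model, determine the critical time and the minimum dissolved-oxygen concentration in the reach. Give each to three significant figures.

Mixed DO = (2.39×8.35 + 0.461×1.84)/(2.39+0.461) = 20.80/2.851 = 7.297 mg/L.
Mixed L₀ = (2.39×2.34 + 0.461×107)/(2.851) = 54.92/2.851 = 19.26 mg/L.
Initial deficit D₀ = C_s − DO₀ = 9.48 − 7.297 = 2.183 mg/L.
t_c = (1/1.177) ln[(1.44/0.263)(1 − 2.183×1.177/(0.263×19.26))] = 0.8496 × ln(2.699) = 0.8435 d.
D_c = (0.263/1.44) × 19.26 × e^(−0.263×0.8435) = 0.1826 × 19.26 × 0.8010 = 2.818 mg/L.
Minimum DO = 9.48 − 2.818 = 6.662 mg/L.

t_c ≈ 0.844 d; minimum DO ≈ 6.66 mg/L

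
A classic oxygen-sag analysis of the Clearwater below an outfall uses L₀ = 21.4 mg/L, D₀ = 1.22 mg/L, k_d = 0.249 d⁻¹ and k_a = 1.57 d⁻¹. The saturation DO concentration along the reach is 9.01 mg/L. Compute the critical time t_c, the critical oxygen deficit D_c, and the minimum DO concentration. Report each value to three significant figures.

At the critical point dD/dt = 0, so k_d L₀ e^(−k_d t) = k_a D. Substituting D(t) from the Streeter–Phelps equation and solving for t gives
t_c = ln[(k_a/k_d)(1 − D₀(k_a−k_d)/(k_d L₀))] / (k_a−k_d).
Here k_a−k_d = 1.321 d⁻¹ and 1 − D₀(k_a−k_d)/(k_d L₀) = 1 − 1.22×1.321/(0.249×21.4) = 0.6976, so
t_c = ln(6.305 × 0.6976) / 1.321 = 1.481 / 1.321 = 1.121 d.
D_c = (k_d/k_a) L₀ e^(−k_d t_c) = (0.249/1.57) × 21.4 × e^(−0.249×1.121) = 0.1586 × 21.4 × 0.7564 = 2.567 mg/L.
Minimum DO = C_s − D_c = 9.01 − 2.567 = 6.443 mg/L.

t_c ≈ 1.12 d; D_c ≈ 2.57 mg/L; min DO ≈ 6.44 mg/L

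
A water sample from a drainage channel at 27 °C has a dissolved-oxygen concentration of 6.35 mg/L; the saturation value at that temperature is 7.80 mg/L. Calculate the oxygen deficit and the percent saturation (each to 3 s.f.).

D = C_s − C = 7.80 − 6.35 = 1.45 mg/L.
% saturation = 6.35/7.80 × 100 = 81.4 %.

D ≈ 1.45 mg/L; 81.4 % saturation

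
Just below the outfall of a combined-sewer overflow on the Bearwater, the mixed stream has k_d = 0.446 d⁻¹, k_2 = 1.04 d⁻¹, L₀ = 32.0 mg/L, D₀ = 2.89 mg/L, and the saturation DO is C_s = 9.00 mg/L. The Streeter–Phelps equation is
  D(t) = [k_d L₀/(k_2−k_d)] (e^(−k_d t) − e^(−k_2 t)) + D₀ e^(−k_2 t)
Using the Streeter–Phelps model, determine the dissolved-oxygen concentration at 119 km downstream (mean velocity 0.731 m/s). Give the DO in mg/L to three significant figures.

DO ≈ 1.61 mg/L

Travel time t = x/v = 119 km / (0.731 m/s) = 119000 m / 0.731 m/s = 162800 s = 1.884 d.
k_d L₀/(k_2−k_d) = 0.446×32.0/(1.04−0.446) = 14.27/0.5940 = 24.03 mg/L.
e^(−k_d t) = e^(−0.446×1.884) = 0.4316; e^(−k_2 t) = e^(−1.04×1.884) = 0.1409.
D = 24.03 × (0.4316 − 0.1409) + 2.89 × 0.1409 = 6.983 + 0.4073 = 7.390 mg/L.
DO = C_s − D = 9.00 − 7.390 = 1.610 mg/L.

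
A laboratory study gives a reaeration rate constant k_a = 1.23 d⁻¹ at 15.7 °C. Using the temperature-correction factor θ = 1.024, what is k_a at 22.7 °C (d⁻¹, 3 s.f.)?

k_a ≈ 1.45 d⁻¹

k_a(T₂) = k_a(T₁) · θ^(T₂−T₁) = 1.23 × 1.024^(22.7−15.7)
= 1.23 × 1.024^7.00 = 1.23 × 1.181 = 1.452 d⁻¹.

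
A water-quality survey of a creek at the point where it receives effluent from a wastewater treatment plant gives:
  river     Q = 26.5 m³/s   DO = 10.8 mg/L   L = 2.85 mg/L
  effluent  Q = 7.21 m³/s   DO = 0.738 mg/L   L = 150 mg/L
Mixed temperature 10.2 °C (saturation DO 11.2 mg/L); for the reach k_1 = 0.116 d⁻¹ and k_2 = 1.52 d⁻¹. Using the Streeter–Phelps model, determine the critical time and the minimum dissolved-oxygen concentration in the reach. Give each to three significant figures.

t_c ≈ 0.193 d; minimum DO ≈ 8.64 mg/L

Mixed DO = (26.5×10.8 + 7.21×0.738)/(26.5+7.21) = 291.5/33.71 = 8.648 mg/L.
Mixed L₀ = (26.5×2.85 + 7.21×150)/(33.71) = 1157/33.71 = 34.32 mg/L.
Initial deficit D₀ = C_s − DO₀ = 11.2 − 8.648 = 2.552 mg/L.
t_c = (1/1.404) ln[(1.52/0.116)(1 − 2.552×1.404/(0.116×34.32))] = 0.7123 × ln(1.311) = 0.1928 d.
D_c = (0.116/1.52) × 34.32 × e^(−0.116×0.1928) = 0.07632 × 34.32 × 0.9779 = 2.561 mg/L.
Minimum DO = 11.2 − 2.561 = 8.639 mg/L.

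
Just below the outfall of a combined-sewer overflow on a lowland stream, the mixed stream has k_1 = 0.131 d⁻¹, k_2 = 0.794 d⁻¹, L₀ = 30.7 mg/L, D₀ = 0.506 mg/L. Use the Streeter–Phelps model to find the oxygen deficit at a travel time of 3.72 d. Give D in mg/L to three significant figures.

D ≈ 3.44 mg/L

k_1 L₀/(k_2−k_1) = 0.131×30.7/(0.794−0.131) = 4.022/0.6630 = 6.066 mg/L.
e^(−k_1 t) = e^(−0.131×3.720) = 0.6143; e^(−k_2 t) = e^(−0.794×3.720) = 0.05215.
D = 6.066 × (0.6143 − 0.05215) + 0.506 × 0.05215 = 3.410 + 0.02639 = 3.436 mg/L.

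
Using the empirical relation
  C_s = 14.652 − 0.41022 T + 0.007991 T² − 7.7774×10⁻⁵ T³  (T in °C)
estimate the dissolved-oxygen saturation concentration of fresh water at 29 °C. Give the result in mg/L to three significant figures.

C_s ≈ 7.58 mg/L

C_s = 14.652 − 0.41022×29 + 0.007991×29² − 7.7774×10⁻⁵×29³ = 7.579 mg/L.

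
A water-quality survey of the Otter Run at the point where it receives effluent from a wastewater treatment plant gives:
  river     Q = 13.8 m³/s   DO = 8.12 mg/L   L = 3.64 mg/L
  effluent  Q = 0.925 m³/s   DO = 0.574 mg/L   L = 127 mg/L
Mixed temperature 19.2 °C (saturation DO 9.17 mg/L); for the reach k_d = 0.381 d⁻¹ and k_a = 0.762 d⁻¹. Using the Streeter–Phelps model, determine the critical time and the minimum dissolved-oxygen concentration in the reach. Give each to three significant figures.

t_c ≈ 1.44 d; minimum DO ≈ 5.88 mg/L

Mixed DO = (13.8×8.12 + 0.925×0.574)/(13.8+0.925) = 112.6/14.73 = 7.646 mg/L.
Mixed L₀ = (13.8×3.64 + 0.925×127)/(14.73) = 167.7/14.73 = 11.39 mg/L.
Initial deficit D₀ = C_s − DO₀ = 9.17 − 7.646 = 1.524 mg/L.
t_c = (1/0.3810) ln[(0.762/0.381)(1 − 1.524×0.3810/(0.381×11.39))] = 2.625 × ln(1.732) = 1.442 d.
D_c = (0.381/0.762) × 11.39 × e^(−0.381×1.442) = 0.5000 × 11.39 × 0.5772 = 3.287 mg/L.
Minimum DO = 9.17 − 3.287 = 5.883 mg/L.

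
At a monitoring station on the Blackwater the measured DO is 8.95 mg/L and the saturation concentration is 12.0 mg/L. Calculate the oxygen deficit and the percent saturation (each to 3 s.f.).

D = C_s − C = 12.0 − 8.95 = 3.05 mg/L.
% saturation = 8.95/12.0 × 100 = 74.6 %.

D ≈ 3.05 mg/L; 74.6 % saturation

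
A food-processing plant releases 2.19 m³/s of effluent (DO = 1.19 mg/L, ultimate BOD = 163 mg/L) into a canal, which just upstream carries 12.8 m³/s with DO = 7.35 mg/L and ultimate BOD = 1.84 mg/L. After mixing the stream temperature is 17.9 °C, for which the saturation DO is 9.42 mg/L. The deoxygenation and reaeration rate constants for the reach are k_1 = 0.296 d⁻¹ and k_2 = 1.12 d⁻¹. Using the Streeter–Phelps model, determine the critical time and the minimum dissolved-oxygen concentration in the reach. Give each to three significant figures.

Mixed DO = (12.8×7.35 + 2.19×1.19)/(12.8+2.19) = 96.69/14.99 = 6.450 mg/L.
Mixed L₀ = (12.8×1.84 + 2.19×163)/(14.99) = 380.5/14.99 = 25.39 mg/L.
Initial deficit D₀ = C_s − DO₀ = 9.42 − 6.450 = 2.970 mg/L.
t_c = (1/0.8240) ln[(1.12/0.296)(1 − 2.970×0.8240/(0.296×25.39))] = 1.214 × ln(2.551) = 1.137 d.
D_c = (0.296/1.12) × 25.39 × e^(−0.296×1.137) = 0.2643 × 25.39 × 0.7143 = 4.792 mg/L.
Minimum DO = 9.42 − 4.792 = 4.628 mg/L.

t_c ≈ 1.14 d; minimum DO ≈ 4.63 mg/L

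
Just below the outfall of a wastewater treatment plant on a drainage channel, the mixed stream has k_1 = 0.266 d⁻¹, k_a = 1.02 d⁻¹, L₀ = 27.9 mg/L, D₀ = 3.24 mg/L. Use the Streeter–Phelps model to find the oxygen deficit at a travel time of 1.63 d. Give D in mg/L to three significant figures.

k_1 L₀/(k_a−k_1) = 0.266×27.9/(1.02−0.266) = 7.421/0.7540 = 9.843 mg/L.
e^(−k_1 t) = e^(−0.266×1.630) = 0.6482; e^(−k_a t) = e^(−1.02×1.630) = 0.1896.
D = 9.843 × (0.6482 − 0.1896) + 3.24 × 0.1896 = 4.513 + 0.6145 = 5.128 mg/L.

D ≈ 5.13 mg/L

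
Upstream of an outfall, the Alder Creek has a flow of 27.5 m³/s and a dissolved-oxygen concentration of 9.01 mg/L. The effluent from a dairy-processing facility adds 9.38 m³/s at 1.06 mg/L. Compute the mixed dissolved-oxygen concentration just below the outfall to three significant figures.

Flow-weighted mixing: C = (Q_r C_r + Q_w C_w)/(Q_r + Q_w)
= (27.5×9.01 + 9.38×1.06)/(27.5 + 9.38) = 257.7/36.88 = 6.988 mg/L.

6.99 mg/L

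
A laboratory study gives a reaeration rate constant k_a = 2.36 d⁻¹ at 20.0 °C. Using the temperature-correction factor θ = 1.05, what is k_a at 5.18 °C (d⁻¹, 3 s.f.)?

k_a ≈ 1.15 d⁻¹

k_a(T₂) = k_a(T₁) · θ^(T₂−T₁) = 2.36 × 1.05^(5.18−20.0)
= 2.36 × 1.05^-14.8 = 2.36 × 0.4853 = 1.145 d⁻¹.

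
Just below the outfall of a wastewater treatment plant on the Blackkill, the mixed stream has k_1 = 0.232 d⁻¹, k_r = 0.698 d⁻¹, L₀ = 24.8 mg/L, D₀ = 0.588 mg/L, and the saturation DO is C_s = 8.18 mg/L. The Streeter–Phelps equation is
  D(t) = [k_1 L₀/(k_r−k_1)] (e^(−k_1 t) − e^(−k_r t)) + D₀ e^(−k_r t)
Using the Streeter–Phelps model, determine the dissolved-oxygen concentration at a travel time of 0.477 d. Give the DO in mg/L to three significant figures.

k_1 L₀/(k_r−k_1) = 0.232×24.8/(0.698−0.232) = 5.754/0.4660 = 12.35 mg/L.
e^(−k_1 t) = e^(−0.232×0.4770) = 0.8952; e^(−k_r t) = e^(−0.698×0.4770) = 0.7168.
D = 12.35 × (0.8952 − 0.7168) + 0.588 × 0.7168 = 2.203 + 0.4215 = 2.625 mg/L.
DO = C_s − D = 8.18 − 2.625 = 5.555 mg/L.

DO ≈ 5.56 mg/L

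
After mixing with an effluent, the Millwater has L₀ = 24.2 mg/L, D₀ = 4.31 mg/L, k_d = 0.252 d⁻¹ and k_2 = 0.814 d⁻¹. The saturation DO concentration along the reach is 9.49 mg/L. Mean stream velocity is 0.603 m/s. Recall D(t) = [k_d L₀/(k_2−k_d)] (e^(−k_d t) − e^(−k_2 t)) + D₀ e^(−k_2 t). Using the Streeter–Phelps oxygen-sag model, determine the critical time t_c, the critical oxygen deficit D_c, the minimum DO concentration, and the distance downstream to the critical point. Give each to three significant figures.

t_c ≈ 1.19 d; D_c ≈ 5.56 mg/L; min DO ≈ 3.93 mg/L; x_c ≈ 61.8 km

At the critical point dD/dt = 0, so k_d L₀ e^(−k_d t) = k_2 D. Substituting D(t) from the Streeter–Phelps equation and solving for t gives
t_c = ln[(k_2/k_d)(1 − D₀(k_2−k_d)/(k_d L₀))] / (k_2−k_d).
Here k_2−k_d = 0.5620 d⁻¹ and 1 − D₀(k_2−k_d)/(k_d L₀) = 1 − 4.31×0.5620/(0.252×24.2) = 0.6028, so
t_c = ln(3.230 × 0.6028) / 0.5620 = 0.6664 / 0.5620 = 1.186 d.
D_c = (k_d/k_2) L₀ e^(−k_d t_c) = (0.252/0.814) × 24.2 × e^(−0.252×1.186) = 0.3096 × 24.2 × 0.7417 = 5.557 mg/L.
Minimum DO = C_s − D_c = 9.49 − 5.557 = 3.933 mg/L.
x_c = v t_c = 0.603 m/s × 1.186 d × 86400 s/d = 61780 m ≈ 61.8 km.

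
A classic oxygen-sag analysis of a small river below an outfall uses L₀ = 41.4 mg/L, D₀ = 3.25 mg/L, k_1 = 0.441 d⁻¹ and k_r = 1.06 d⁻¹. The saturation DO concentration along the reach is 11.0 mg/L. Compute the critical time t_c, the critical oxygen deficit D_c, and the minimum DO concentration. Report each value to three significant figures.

t_c ≈ 1.23 d; D_c ≈ 10.0 mg/L; min DO ≈ 0.979 mg/L

At the critical point dD/dt = 0, so k_1 L₀ e^(−k_1 t) = k_r D. Substituting D(t) from the Streeter–Phelps equation and solving for t gives
t_c = ln[(k_r/k_1)(1 − D₀(k_r−k_1)/(k_1 L₀))] / (k_r−k_1).
Here k_r−k_1 = 0.6190 d⁻¹ and 1 − D₀(k_r−k_1)/(k_1 L₀) = 1 − 3.25×0.6190/(0.441×41.4) = 0.8898, so
t_c = ln(2.404 × 0.8898) / 0.6190 = 0.7602 / 0.6190 = 1.228 d.
D_c = (k_1/k_r) L₀ e^(−k_1 t_c) = (0.441/1.06) × 41.4 × e^(−0.441×1.228) = 0.4160 × 41.4 × 0.5818 = 10.02 mg/L.
Minimum DO = C_s − D_c = 11.0 − 10.02 = 0.9790 mg/L.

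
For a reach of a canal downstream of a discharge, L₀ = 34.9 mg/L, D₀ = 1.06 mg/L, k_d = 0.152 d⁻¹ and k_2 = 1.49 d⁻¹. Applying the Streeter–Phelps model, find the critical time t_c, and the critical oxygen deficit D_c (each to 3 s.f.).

t_c ≈ 1.47 d; D_c ≈ 2.85 mg/L

t_c = [1/(k_2−k_d)] ln[(k_2/k_d)(1 − D₀(k_2−k_d)/(k_d L₀))]
= [1/(1.49−0.152)] ln[(1.49/0.152)(1 − 1.06×1.338/(0.152×34.9))]
= (1/1.338) ln[9.803 × 0.7326] = 0.7474 × ln(7.182) = 0.7474 × 1.972 = 1.474 d.
D_c = (k_d/k_2) L₀ e^(−k_d t_c) = (0.152/1.49) × 34.9 × e^(−0.152×1.474) = 0.1020 × 34.9 × 0.7993 = 2.846 mg/L.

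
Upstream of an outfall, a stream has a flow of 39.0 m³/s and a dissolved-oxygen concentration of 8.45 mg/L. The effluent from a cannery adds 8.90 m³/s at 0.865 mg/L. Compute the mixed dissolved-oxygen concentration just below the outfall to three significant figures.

7.04 mg/L

Flow-weighted mixing: C = (Q_r C_r + Q_w C_w)/(Q_r + Q_w)
= (39.0×8.45 + 8.90×0.865)/(39.0 + 8.90) = 337.2/47.90 = 7.041 mg/L.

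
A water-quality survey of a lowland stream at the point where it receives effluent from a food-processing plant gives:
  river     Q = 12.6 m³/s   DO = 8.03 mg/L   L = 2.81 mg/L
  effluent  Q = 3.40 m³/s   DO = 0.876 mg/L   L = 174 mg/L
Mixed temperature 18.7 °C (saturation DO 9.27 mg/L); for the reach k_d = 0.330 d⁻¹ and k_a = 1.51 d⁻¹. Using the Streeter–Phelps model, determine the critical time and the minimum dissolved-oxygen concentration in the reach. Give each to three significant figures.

Mixed DO = (12.6×8.03 + 3.40×0.876)/(12.6+3.40) = 104.2/16.00 = 6.510 mg/L.
Mixed L₀ = (12.6×2.81 + 3.40×174)/(16.00) = 627.0/16.00 = 39.19 mg/L.
Initial deficit D₀ = C_s − DO₀ = 9.27 − 6.510 = 2.760 mg/L.
t_c = (1/1.180) ln[(1.51/0.330)(1 − 2.760×1.180/(0.330×39.19))] = 0.8475 × ln(3.423) = 1.043 d.
D_c = (0.330/1.51) × 39.19 × e^(−0.330×1.043) = 0.2185 × 39.19 × 0.7088 = 6.071 mg/L.
Minimum DO = 9.27 − 6.071 = 3.199 mg/L.

t_c ≈ 1.04 d; minimum DO ≈ 3.20 mg/L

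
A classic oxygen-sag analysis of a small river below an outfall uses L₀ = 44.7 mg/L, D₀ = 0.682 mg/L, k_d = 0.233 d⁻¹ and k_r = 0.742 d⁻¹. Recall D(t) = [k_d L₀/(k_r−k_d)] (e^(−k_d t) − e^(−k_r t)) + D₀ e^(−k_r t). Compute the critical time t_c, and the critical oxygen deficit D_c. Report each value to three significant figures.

At the critical point dD/dt = 0, so k_d L₀ e^(−k_d t) = k_r D. Substituting D(t) from the Streeter–Phelps equation and solving for t gives
t_c = ln[(k_r/k_d)(1 − D₀(k_r−k_d)/(k_d L₀))] / (k_r−k_d).
Here k_r−k_d = 0.5090 d⁻¹ and 1 − D₀(k_r−k_d)/(k_d L₀) = 1 − 0.682×0.5090/(0.233×44.7) = 0.9667, so
t_c = ln(3.185 × 0.9667) / 0.5090 = 1.124 / 0.5090 = 2.209 d.
D_c = (k_d/k_r) L₀ e^(−k_d t_c) = (0.233/0.742) × 44.7 × e^(−0.233×2.209) = 0.3140 × 44.7 × 0.5977 = 8.389 mg/L.

t_c ≈ 2.21 d; D_c ≈ 8.39 mg/L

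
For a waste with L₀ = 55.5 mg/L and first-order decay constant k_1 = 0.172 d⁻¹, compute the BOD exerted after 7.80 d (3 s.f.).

y_t = L₀(1 − e^(−k_1 t)) = 55.5 × (1 − e^(−0.172×7.80))
= 55.5 × (1 − 0.2614) = 55.5 × 0.7386 = 40.99 mg/L.

y ≈ 41.0 mg/L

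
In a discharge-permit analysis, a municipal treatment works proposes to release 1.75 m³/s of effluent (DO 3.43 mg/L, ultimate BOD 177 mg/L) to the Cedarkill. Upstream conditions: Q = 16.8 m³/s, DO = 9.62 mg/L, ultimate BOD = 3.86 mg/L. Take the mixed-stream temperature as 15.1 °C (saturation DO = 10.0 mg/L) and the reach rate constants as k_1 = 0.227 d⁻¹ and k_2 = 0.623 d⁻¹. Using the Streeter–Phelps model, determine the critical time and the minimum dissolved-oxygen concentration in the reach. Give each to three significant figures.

t_c ≈ 2.33 d; minimum DO ≈ 5.66 mg/L

Mixed DO = (16.8×9.62 + 1.75×3.43)/(16.8+1.75) = 167.6/18.55 = 9.036 mg/L.
Mixed L₀ = (16.8×3.86 + 1.75×177)/(18.55) = 374.6/18.55 = 20.19 mg/L.
Initial deficit D₀ = C_s − DO₀ = 10.0 − 9.036 = 0.9640 mg/L.
t_c = (1/0.3960) ln[(0.623/0.227)(1 − 0.9640×0.3960/(0.227×20.19))] = 2.525 × ln(2.516) = 2.330 d.
D_c = (0.227/0.623) × 20.19 × e^(−0.227×2.330) = 0.3644 × 20.19 × 0.5893 = 4.336 mg/L.
Minimum DO = 10.0 − 4.336 = 5.664 mg/L.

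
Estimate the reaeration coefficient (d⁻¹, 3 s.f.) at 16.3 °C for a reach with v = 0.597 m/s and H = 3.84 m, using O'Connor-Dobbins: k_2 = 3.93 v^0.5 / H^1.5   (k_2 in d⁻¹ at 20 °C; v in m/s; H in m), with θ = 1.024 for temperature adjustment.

k_2 ≈ 0.370 d⁻¹

k_2(20) = 3.93 × 0.597^0.5 / 3.84^1.5 = 3.93 × 0.7727 / 7.525 = 0.4035 d⁻¹.
k_2(16.3) = 0.4035 × 1.024^(16.3−20) = 0.4035 × 0.9160 = 0.3696 d⁻¹.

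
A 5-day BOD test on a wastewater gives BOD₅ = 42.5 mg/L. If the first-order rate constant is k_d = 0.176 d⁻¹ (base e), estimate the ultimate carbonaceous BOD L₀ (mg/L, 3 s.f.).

BOD₅ = L₀(1 − e^(−5k_d)) ⇒ L₀ = BOD₅ / (1 − e^(−5×0.176))
= 42.5 / (1 − 0.4148) = 42.5 / 0.5852 = 72.62 mg/L.

L₀ ≈ 72.6 mg/L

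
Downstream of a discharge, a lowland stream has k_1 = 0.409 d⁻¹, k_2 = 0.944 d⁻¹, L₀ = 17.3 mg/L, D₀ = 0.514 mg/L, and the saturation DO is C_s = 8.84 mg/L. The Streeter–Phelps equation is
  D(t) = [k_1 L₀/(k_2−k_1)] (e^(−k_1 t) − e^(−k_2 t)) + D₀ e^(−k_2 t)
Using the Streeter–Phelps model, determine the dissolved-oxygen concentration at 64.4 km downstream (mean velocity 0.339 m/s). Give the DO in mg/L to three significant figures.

DO ≈ 5.05 mg/L

Travel time t = x/v = 64.4 km / (0.339 m/s) = 64400 m / 0.339 m/s = 190000 s = 2.199 d.
k_1 L₀/(k_2−k_1) = 0.409×17.3/(0.944−0.409) = 7.076/0.5350 = 13.23 mg/L.
e^(−k_1 t) = e^(−0.409×2.199) = 0.4069; e^(−k_2 t) = e^(−0.944×2.199) = 0.1255.
D = 13.23 × (0.4069 − 0.1255) + 0.514 × 0.1255 = 3.721 + 0.06450 = 3.786 mg/L.
DO = C_s − D = 8.84 − 3.786 = 5.054 mg/L.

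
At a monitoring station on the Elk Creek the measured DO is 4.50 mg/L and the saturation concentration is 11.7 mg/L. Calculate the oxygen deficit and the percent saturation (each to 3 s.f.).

D = C_s − C = 11.7 − 4.50 = 7.20 mg/L.
% saturation = 4.50/11.7 × 100 = 38.5 %.

D ≈ 7.20 mg/L; 38.5 % saturation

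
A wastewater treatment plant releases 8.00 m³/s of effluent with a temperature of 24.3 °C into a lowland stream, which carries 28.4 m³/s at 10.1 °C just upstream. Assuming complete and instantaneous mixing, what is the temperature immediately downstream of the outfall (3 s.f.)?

13.2 °C

Flow-weighted mixing: C = (Q_r C_r + Q_w C_w)/(Q_r + Q_w)
= (28.4×10.1 + 8.00×24.3)/(28.4 + 8.00) = 481.2/36.40 = 13.22 °C.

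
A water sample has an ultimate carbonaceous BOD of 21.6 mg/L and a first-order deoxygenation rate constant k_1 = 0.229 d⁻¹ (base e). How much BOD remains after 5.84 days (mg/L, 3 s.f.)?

L ≈ 5.67 mg/L

L_t = L₀ e^(−k_1 t) = 21.6 × e^(−0.229×5.84) = 21.6 × 0.2625 = 5.671 mg/L.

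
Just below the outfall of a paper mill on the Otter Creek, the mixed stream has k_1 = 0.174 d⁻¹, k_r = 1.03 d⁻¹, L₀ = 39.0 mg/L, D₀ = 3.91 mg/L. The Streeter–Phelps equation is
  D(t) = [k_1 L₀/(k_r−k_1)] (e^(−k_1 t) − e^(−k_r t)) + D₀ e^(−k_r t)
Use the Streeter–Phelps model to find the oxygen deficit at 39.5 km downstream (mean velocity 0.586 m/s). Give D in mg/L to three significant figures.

D ≈ 5.12 mg/L

Travel time t = x/v = 39.5 km / (0.586 m/s) = 39500 m / 0.586 m/s = 67410 s = 0.7802 d.
k_1 L₀/(k_r−k_1) = 0.174×39.0/(1.03−0.174) = 6.786/0.8560 = 7.928 mg/L.
e^(−k_1 t) = e^(−0.174×0.7802) = 0.8731; e^(−k_r t) = e^(−1.03×0.7802) = 0.4477.
D = 7.928 × (0.8731 − 0.4477) + 3.91 × 0.4477 = 3.372 + 1.751 = 5.122 mg/L.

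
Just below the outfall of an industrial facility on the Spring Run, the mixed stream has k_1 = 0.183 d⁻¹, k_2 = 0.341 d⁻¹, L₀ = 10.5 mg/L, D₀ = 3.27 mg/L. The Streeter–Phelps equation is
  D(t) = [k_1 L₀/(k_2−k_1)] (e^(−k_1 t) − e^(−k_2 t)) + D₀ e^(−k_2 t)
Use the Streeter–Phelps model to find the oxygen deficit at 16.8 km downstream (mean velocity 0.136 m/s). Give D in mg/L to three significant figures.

Travel time t = x/v = 16.8 km / (0.136 m/s) = 16800 m / 0.136 m/s = 123500 s = 1.430 d.
k_1 L₀/(k_2−k_1) = 0.183×10.5/(0.341−0.183) = 1.921/0.1580 = 12.16 mg/L.
e^(−k_1 t) = e^(−0.183×1.430) = 0.7698; e^(−k_2 t) = e^(−0.341×1.430) = 0.6141.
D = 12.16 × (0.7698 − 0.6141) + 3.27 × 0.6141 = 1.893 + 2.008 = 3.901 mg/L.

D ≈ 3.90 mg/L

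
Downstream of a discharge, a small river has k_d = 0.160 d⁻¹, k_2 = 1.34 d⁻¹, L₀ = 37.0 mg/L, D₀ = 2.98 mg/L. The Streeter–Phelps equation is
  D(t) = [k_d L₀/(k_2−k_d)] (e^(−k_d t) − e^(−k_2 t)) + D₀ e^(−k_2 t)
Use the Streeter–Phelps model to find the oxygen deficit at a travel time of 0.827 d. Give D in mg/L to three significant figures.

k_d L₀/(k_2−k_d) = 0.160×37.0/(1.34−0.160) = 5.920/1.180 = 5.017 mg/L.
e^(−k_d t) = e^(−0.160×0.8270) = 0.8761; e^(−k_2 t) = e^(−1.34×0.8270) = 0.3302.
D = 5.017 × (0.8761 − 0.3302) + 2.98 × 0.3302 = 2.739 + 0.9839 = 3.723 mg/L.

D ≈ 3.72 mg/L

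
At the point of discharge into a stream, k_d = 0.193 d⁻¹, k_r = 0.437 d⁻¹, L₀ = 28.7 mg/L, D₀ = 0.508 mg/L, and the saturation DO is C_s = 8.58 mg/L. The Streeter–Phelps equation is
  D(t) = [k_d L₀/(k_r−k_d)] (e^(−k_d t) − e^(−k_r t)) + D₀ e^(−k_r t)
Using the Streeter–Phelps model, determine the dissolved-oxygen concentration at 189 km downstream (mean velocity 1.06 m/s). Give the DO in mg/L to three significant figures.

Travel time t = x/v = 189 km / (1.06 m/s) = 189000 m / 1.06 m/s = 178300 s = 2.064 d.
k_d L₀/(k_r−k_d) = 0.193×28.7/(0.437−0.193) = 5.539/0.2440 = 22.70 mg/L.
e^(−k_d t) = e^(−0.193×2.064) = 0.6715; e^(−k_r t) = e^(−0.437×2.064) = 0.4058.
D = 22.70 × (0.6715 − 0.4058) + 0.508 × 0.4058 = 6.030 + 0.2062 = 6.237 mg/L.
DO = C_s − D = 8.58 − 6.237 = 2.343 mg/L.

DO ≈ 2.34 mg/L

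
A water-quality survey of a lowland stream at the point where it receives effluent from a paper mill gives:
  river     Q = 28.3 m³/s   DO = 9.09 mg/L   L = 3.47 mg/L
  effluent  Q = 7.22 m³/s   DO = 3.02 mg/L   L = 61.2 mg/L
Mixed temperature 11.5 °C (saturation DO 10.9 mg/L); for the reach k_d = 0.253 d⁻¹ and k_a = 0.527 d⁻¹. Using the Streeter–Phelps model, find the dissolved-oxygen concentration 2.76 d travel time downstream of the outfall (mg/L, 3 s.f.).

DO ≈ 6.48 mg/L

Mixed DO = (28.3×9.09 + 7.22×3.02)/(28.3+7.22) = 279.1/35.52 = 7.856 mg/L.
Mixed L₀ = (28.3×3.47 + 7.22×61.2)/(35.52) = 540.1/35.52 = 15.20 mg/L.
Initial deficit D₀ = C_s − DO₀ = 10.9 − 7.856 = 3.044 mg/L.
D(2.76) = [0.253×15.20/(0.527−0.253)](e^(−0.253×2.76) − e^(−0.527×2.76)) + 3.044 e^(−0.527×2.76)
= 14.04 × (0.4974 − 0.2335) + 3.044 × 0.2335 = 4.416 mg/L.
DO = 10.9 − 4.416 = 6.484 mg/L.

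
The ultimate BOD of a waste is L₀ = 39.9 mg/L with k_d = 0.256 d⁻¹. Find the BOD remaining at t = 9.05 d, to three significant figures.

L_t = L₀ e^(−k_d t) = 39.9 × e^(−0.256×9.05) = 39.9 × 0.09859 = 3.934 mg/L.

L ≈ 3.93 mg/L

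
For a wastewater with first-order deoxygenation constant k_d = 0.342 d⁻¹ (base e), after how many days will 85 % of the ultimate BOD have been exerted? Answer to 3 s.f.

y/L₀ = 1 − e^(−k_d t) = 0.85 ⇒ e^(−k_d t) = 0.150
t = −ln(0.150) / 0.342 = 1.897 / 0.342 = 5.547 d.

t ≈ 5.55 d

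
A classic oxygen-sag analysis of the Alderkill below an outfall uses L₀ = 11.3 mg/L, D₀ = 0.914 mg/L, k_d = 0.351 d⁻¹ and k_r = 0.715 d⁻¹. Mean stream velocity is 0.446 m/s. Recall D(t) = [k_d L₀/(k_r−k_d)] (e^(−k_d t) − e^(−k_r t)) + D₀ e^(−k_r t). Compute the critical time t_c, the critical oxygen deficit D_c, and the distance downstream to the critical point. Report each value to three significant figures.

t_c ≈ 1.71 d; D_c ≈ 3.04 mg/L; x_c ≈ 66.0 km

At the critical point dD/dt = 0, so k_d L₀ e^(−k_d t) = k_r D. Substituting D(t) from the Streeter–Phelps equation and solving for t gives
t_c = ln[(k_r/k_d)(1 − D₀(k_r−k_d)/(k_d L₀))] / (k_r−k_d).
Here k_r−k_d = 0.3640 d⁻¹ and 1 − D₀(k_r−k_d)/(k_d L₀) = 1 − 0.914×0.3640/(0.351×11.3) = 0.9161, so
t_c = ln(2.037 × 0.9161) / 0.3640 = 0.6239 / 0.3640 = 1.714 d.
D_c = (k_d/k_r) L₀ e^(−k_d t_c) = (0.351/0.715) × 11.3 × e^(−0.351×1.714) = 0.4909 × 11.3 × 0.5479 = 3.040 mg/L.
x_c = v t_c = 0.446 m/s × 1.714 d × 86400 s/d = 66050 m ≈ 66.0 km.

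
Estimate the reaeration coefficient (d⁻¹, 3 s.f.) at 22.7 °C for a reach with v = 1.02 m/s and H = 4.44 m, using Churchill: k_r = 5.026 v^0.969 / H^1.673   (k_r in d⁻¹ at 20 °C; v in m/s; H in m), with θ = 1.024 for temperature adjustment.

k_r ≈ 0.451 d⁻¹

k_r(20) = 5.026 × 1.02^0.969 / 4.44^1.673 = 5.026 × 1.019 / 12.11 = 0.4231 d⁻¹.
k_r(22.7) = 0.4231 × 1.024^(22.7−20) = 0.4231 × 1.066 = 0.4511 d⁻¹.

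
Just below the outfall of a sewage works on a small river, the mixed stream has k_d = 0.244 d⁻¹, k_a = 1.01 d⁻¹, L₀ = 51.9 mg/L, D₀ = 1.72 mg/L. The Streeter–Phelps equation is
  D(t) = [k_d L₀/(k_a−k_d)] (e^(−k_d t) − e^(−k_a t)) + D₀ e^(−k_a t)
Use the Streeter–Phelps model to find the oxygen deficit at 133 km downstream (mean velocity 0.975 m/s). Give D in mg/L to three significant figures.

Travel time t = x/v = 133 km / (0.975 m/s) = 133000 m / 0.975 m/s = 136400 s = 1.579 d.
k_d L₀/(k_a−k_d) = 0.244×51.9/(1.01−0.244) = 12.66/0.7660 = 16.53 mg/L.
e^(−k_d t) = e^(−0.244×1.579) = 0.6803; e^(−k_a t) = e^(−1.01×1.579) = 0.2030.
D = 16.53 × (0.6803 − 0.2030) + 1.72 × 0.2030 = 7.891 + 0.3491 = 8.240 mg/L.

D ≈ 8.24 mg/L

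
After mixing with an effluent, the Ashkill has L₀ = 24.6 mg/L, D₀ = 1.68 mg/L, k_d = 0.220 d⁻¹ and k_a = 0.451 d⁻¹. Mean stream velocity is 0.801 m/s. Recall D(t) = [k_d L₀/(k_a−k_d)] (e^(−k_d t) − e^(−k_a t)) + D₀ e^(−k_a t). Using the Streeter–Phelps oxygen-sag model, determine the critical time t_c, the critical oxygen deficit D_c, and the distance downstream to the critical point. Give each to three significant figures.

t_c ≈ 2.79 d; D_c ≈ 6.50 mg/L; x_c ≈ 193 km

At the critical point dD/dt = 0, so k_d L₀ e^(−k_d t) = k_a D. Substituting D(t) from the Streeter–Phelps equation and solving for t gives
t_c = ln[(k_a/k_d)(1 − D₀(k_a−k_d)/(k_d L₀))] / (k_a−k_d).
Here k_a−k_d = 0.2310 d⁻¹ and 1 − D₀(k_a−k_d)/(k_d L₀) = 1 − 1.68×0.2310/(0.220×24.6) = 0.9283, so
t_c = ln(2.050 × 0.9283) / 0.2310 = 0.6434 / 0.2310 = 2.785 d.
L(t_c) = L₀ e^(−k_d t_c) = 24.6 × 0.5418 = 13.33 mg/L, and at the critical point k_a D_c = k_d L, so D_c = (0.220/0.451) × 13.33 = 6.502 mg/L.
x_c = v t_c = 0.801 m/s × 2.785 d × 86400 s/d = 192800 m ≈ 193 km.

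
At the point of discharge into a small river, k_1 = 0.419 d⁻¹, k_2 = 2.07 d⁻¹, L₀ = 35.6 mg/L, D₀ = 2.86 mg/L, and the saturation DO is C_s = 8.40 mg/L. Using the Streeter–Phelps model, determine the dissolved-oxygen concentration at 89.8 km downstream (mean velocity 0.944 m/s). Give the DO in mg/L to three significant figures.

DO ≈ 3.34 mg/L

Travel time t = x/v = 89.8 km / (0.944 m/s) = 89800 m / 0.944 m/s = 95130 s = 1.101 d.
k_1 L₀/(k_2−k_1) = 0.419×35.6/(2.07−0.419) = 14.92/1.651 = 9.035 mg/L.
e^(−k_1 t) = e^(−0.419×1.101) = 0.6304; e^(−k_2 t) = e^(−2.07×1.101) = 0.1024.
D = 9.035 × (0.6304 − 0.1024) + 2.86 × 0.1024 = 4.771 + 0.2928 = 5.064 mg/L.
DO = C_s − D = 8.40 − 5.064 = 3.336 mg/L.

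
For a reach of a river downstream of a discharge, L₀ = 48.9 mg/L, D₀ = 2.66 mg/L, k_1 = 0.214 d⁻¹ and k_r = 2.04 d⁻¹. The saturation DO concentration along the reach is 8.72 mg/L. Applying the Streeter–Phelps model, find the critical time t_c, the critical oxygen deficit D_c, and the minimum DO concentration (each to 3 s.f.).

t_c ≈ 0.893 d; D_c ≈ 4.24 mg/L; min DO ≈ 4.48 mg/L

At the critical point dD/dt = 0, so k_1 L₀ e^(−k_1 t) = k_r D. Substituting D(t) from the Streeter–Phelps equation and solving for t gives
t_c = ln[(k_r/k_1)(1 − D₀(k_r−k_1)/(k_1 L₀))] / (k_r−k_1).
Here k_r−k_1 = 1.826 d⁻¹ and 1 − D₀(k_r−k_1)/(k_1 L₀) = 1 − 2.66×1.826/(0.214×48.9) = 0.5358, so
t_c = ln(9.533 × 0.5358) / 1.826 = 1.631 / 1.826 = 0.8931 d.
L(t_c) = L₀ e^(−k_1 t_c) = 48.9 × 0.8260 = 40.39 mg/L, and at the critical point k_r D_c = k_1 L, so D_c = (0.214/2.04) × 40.39 = 4.237 mg/L.
Minimum DO = C_s − D_c = 8.72 − 4.237 = 4.483 mg/L.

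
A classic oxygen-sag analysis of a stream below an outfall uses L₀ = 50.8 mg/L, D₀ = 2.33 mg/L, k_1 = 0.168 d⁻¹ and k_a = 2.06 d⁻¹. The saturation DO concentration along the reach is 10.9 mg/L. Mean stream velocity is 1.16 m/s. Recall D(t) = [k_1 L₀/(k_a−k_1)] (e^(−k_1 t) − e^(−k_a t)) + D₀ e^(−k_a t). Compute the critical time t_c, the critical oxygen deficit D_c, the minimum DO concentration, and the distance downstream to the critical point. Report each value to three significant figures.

t_c = [1/(k_a−k_1)] ln[(k_a/k_1)(1 − D₀(k_a−k_1)/(k_1 L₀))]
= [1/(2.06−0.168)] ln[(2.06/0.168)(1 − 2.33×1.892/(0.168×50.8))]
= (1/1.892) ln[12.26 × 0.4835] = 0.5285 × ln(5.928) = 0.5285 × 1.780 = 0.9407 d.
D_c = (k_1/k_a) L₀ e^(−k_1 t_c) = (0.168/2.06) × 50.8 × e^(−0.168×0.9407) = 0.08155 × 50.8 × 0.8538 = 3.537 mg/L.
Minimum DO = C_s − D_c = 10.9 − 3.537 = 7.363 mg/L.
x_c = v t_c = 1.16 m/s × 0.9407 d × 86400 s/d = 94280 m ≈ 94.3 km.

t_c ≈ 0.941 d; D_c ≈ 3.54 mg/L; min DO ≈ 7.36 mg/L; x_c ≈ 94.3 km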